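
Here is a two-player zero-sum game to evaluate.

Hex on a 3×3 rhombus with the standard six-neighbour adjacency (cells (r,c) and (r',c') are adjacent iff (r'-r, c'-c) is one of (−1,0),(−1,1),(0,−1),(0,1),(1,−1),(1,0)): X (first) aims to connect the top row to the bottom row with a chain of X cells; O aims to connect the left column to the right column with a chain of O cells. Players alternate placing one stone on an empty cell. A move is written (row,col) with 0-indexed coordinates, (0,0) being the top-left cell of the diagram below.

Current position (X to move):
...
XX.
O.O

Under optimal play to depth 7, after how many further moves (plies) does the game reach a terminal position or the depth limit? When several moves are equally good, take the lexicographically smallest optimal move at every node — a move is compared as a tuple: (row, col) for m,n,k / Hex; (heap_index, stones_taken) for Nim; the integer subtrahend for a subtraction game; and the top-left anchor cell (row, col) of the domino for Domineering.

PV length from [.../XX./O.O]: 3 plies

[.../XX./O.O] X move#1: (0,0):-1/X../XX./O.O, (0,1):-1/.X./XX./O.O, (0,2):-1/..X/XX./O.O, (1,2):-1/.../XXX/O.O, (2,1):+1/.../XX./OXO*
[.../XX./OXO] O move#2: (0,0):-1/O../XX./OXO*, (0,1):-1/.O./XX./OXO, (0,2):-1/..O/XX./OXO, (1,2):-1/.../XXO/OXO
[O../XX./OXO] X move#3: (0,1):+1/OX./XX./OXO*, (0,2):+1/O.X/XX./OXO, (1,2):+1/O../XXX/OXO
[OX./XX./OXO] end (terminal -1, O#4); searched .../XX./O.O to 7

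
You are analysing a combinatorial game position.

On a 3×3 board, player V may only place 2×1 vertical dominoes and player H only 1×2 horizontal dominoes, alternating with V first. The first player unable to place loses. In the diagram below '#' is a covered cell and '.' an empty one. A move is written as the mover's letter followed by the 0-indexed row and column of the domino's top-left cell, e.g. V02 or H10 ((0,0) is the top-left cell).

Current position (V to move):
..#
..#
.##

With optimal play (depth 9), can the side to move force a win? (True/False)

p1 V@[..#/..#/.##]: V00[#.#/#.#/.##]+1* V01[.##/.##/.##]+1 V10[..#/#.#/###]-1
p2 H@[#.#/#.#/.##] terminal -1; root [..#/..#/.##] d9

V winning at [..#/..#/.##]: True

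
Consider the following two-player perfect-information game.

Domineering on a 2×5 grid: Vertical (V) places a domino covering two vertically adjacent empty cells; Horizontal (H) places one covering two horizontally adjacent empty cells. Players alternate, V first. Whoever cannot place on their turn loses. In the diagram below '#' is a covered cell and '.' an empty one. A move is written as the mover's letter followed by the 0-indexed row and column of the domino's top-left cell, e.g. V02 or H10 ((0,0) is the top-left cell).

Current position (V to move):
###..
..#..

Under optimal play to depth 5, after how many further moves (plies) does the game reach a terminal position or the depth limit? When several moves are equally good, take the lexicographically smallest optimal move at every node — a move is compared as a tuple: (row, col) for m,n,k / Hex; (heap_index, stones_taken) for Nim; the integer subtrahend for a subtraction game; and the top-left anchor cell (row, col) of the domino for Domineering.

PV length from [###../..#..]: 3 plies

[###../..#..] V move#1: V03:+1/####./..##.*, V04:+1/###.#/..#.#
[####./..##.] H move#2: H10:-1/####./####.*
[####./####.] V move#3: V04:+1/#####/#####*
[#####/#####] end (terminal -1, H#4); searched ###../..#.. to 5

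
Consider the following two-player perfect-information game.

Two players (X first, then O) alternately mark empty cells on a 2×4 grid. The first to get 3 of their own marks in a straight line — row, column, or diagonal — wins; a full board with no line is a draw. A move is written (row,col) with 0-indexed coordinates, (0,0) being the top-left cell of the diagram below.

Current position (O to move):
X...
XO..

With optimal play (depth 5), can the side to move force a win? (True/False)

O winning at [X.../XO..]: False

[X.../XO..] O move#1: (0,1):+0/XO../XO..*, (0,2):+0/X.O./XO.., (0,3):+0/X..O/XO.., (1,2):+0/X.../XOO., (1,3):+0/X.../XO.O
[XO../XO..] X move#2: (0,2):+0/XOX./XO..*, (0,3):+0/XO.X/XO.., (1,2):+0/XO../XOX., (1,3):+0/XO../XO.X
[XOX./XO..] O move#3: (0,3):+0/XOXO/XO..*, (1,2):+0/XOX./XOO., (1,3):+0/XOX./XO.O
[XOXO/XO..] X move#4: (1,2):+0/XOXO/XOX.*, (1,3):+0/XOXO/XO.X
[XOXO/XOX.] O move#5: (1,3):+0/XOXO/XOXO*
[XOXO/XOXO] end (terminal +0, X#6); searched X.../XO.. to 5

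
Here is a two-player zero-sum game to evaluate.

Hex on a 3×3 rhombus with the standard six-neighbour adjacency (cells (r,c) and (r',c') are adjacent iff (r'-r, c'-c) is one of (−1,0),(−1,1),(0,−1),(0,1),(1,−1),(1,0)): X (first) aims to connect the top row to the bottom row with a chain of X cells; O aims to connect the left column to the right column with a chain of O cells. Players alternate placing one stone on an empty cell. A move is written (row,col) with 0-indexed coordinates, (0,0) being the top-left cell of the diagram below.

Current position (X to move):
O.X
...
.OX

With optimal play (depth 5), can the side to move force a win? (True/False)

p1 X@[O.X/.../.OX]: (0,1)[OXX/.../.OX]+1* (1,0)[O.X/X../.OX]+1 (1,1)[O.X/.X./.OX]+1 (1,2)[O.X/..X/.OX]+1 (2,0)[O.X/.../XOX]+1
p2 O@[OXX/.../.OX]: (1,0)[OXX/O../.OX]-1* (1,1)[OXX/.O./.OX]-1 (1,2)[OXX/..O/.OX]-1 (2,0)[OXX/.../OOX]-1
p3 X@[OXX/O../.OX]: (1,1)[OXX/OX./.OX]+1* (1,2)[OXX/O.X/.OX]+1 (2,0)[OXX/O../XOX]+1
p4 O@[OXX/OX./.OX]: (1,2)[OXX/OXO/.OX]-1* (2,0)[OXX/OX./OOX]-1
p5 X@[OXX/OXO/.OX]: (2,0)[OXX/OXO/XOX]+1*
p6 O@[OXX/OXO/XOX] terminal -1; root [O.X/.../.OX] d5

X winning at [O.X/.../.OX]: True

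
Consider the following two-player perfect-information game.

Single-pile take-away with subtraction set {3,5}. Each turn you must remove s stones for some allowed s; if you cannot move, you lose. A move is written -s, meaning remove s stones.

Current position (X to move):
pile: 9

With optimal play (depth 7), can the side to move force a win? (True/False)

X winning at [9]: False

ply 1, X at 9 | -3=-1→6*; -5=-1→4
ply 2, O at 6 | -3=-1→3; -5=+1→1*
ply 3: 1 is terminal -1 (X); from 9 depth 7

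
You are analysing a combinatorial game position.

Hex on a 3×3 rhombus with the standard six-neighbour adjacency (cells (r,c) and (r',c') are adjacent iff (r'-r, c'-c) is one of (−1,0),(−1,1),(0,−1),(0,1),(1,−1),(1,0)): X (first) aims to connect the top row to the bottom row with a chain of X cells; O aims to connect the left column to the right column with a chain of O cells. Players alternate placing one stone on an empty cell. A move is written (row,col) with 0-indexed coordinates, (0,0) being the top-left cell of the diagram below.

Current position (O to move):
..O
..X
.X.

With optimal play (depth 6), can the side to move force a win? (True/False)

O winning at [..O/..X/.X.]: True

p1 O@[..O/..X/.X.]: (0,0)[O.O/..X/.X.]+1* (0,1)[.OO/..X/.X.]+1 (1,0)[..O/O.X/.X.]+1 (1,1)[..O/.OX/.X.]+1 (2,0)[..O/..X/OX.]+1 (2,2)[..O/..X/.XO]-1
p2 X@[O.O/..X/.X.]: (0,1)[OXO/..X/.X.]-1* (1,0)[O.O/X.X/.X.]-1 (1,1)[O.O/.XX/.X.]-1 (2,0)[O.O/..X/XX.]-1 (2,2)[O.O/..X/.XX]-1
p3 O@[OXO/..X/.X.]: (1,0)[OXO/O.X/.X.]-1 (1,1)[OXO/.OX/.X.]+1* (2,0)[OXO/..X/OX.]-1 (2,2)[OXO/..X/.XO]-1
p4 X@[OXO/.OX/.X.]: (1,0)[OXO/XOX/.X.]-1* (2,0)[OXO/.OX/XX.]-1 (2,2)[OXO/.OX/.XX]-1
p5 O@[OXO/XOX/.X.]: (2,0)[OXO/XOX/OX.]+1* (2,2)[OXO/XOX/.XO]-1
p6 X@[OXO/XOX/OX.] terminal -1; root [..O/..X/.X.] d6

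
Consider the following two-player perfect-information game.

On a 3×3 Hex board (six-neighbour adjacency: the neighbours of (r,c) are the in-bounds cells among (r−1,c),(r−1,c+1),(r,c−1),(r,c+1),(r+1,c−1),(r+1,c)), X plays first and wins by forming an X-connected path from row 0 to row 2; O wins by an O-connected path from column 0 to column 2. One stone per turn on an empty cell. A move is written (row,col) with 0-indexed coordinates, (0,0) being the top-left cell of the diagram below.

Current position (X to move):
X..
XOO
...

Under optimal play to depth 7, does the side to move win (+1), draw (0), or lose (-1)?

[X../XOO/...] X move#1: (0,1):-1/XX./XOO/..., (0,2):-1/X.X/XOO/..., (2,0):+1/X../XOO/X..*, (2,1):-1/X../XOO/.X., (2,2):-1/X../XOO/..X
[X../XOO/X..] end (terminal -1, O#2); searched X../XOO/... to 7

value(X../XOO/..., X) = +1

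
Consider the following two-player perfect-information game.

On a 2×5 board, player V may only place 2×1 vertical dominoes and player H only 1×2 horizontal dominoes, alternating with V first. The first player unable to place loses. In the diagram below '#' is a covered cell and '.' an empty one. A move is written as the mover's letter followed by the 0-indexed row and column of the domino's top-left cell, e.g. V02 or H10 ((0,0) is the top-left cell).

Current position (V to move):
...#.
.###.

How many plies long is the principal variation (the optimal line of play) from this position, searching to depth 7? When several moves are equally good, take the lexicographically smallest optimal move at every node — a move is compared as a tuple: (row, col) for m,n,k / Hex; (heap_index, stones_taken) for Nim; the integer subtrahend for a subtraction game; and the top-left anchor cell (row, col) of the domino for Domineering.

PV length from [...#./.###.]: 3 plies

ply 1, V at ...#./.###. | V00=+1→#..#./####.*; V04=-1→...##/.####
ply 2, H at #..#./####. | H01=-1→####./####.*
ply 3, V at ####./####. | V04=+1→#####/#####*
ply 4: #####/##### is terminal -1 (H); from ...#./.###. depth 7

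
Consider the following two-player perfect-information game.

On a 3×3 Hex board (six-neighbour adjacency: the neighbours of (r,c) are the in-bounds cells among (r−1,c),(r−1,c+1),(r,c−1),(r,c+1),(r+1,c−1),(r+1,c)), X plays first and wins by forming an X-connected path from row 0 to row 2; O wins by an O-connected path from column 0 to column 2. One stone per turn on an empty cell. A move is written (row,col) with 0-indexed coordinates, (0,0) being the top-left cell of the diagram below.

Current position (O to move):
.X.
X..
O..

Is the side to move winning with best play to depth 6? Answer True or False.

O winning at [.X./X../O..]: True

p1 O@[.X./X../O..]: (0,0)[OX./X../O..]-1 (0,2)[.XO/X../O..]+1* (1,1)[.X./XO./O..]+1 (1,2)[.X./X.O/O..]+1 (2,1)[.X./X../OO.]+1 (2,2)[.X./X../O.O]+1
p2 X@[.XO/X../O..]: (0,0)[XXO/X../O..]-1* (1,1)[.XO/XX./O..]-1 (1,2)[.XO/X.X/O..]-1 (2,1)[.XO/X../OX.]-1 (2,2)[.XO/X../O.X]-1
p3 O@[XXO/X../O..]: (1,1)[XXO/XO./O..]+1* (1,2)[XXO/X.O/O..]+1 (2,1)[XXO/X../OO.]+1 (2,2)[XXO/X../O.O]+1
p4 X@[XXO/XO./O..] terminal -1; root [.X./X../O..] d6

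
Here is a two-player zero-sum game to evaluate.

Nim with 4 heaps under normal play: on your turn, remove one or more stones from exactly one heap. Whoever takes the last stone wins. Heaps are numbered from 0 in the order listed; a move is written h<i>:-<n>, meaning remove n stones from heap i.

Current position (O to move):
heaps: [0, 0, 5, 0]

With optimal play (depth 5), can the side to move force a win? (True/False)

p1 O@[(0,0,5,0)]: h2:-1[(0,0,4,0)]-1 h2:-2[(0,0,3,0)]-1 h2:-3[(0,0,2,0)]-1 h2:-4[(0,0,1,0)]-1 h2:-5[(0,0,0,0)]+1*
p2 X@[(0,0,0,0)] terminal -1; root [(0,0,5,0)] d5

O winning at [(0,0,5,0)]: True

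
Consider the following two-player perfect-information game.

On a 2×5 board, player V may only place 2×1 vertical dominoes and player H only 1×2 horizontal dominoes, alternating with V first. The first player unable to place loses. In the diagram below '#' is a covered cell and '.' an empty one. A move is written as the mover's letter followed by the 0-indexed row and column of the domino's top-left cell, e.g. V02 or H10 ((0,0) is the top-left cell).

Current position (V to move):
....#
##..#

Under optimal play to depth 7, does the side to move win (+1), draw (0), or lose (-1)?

value(....#/##..#, V) = +1

[....#/##..#] V move#1: V02:+1/..#.#/###.#*, V03:-1/...##/##.##
[..#.#/###.#] H move#2: H00:-1/###.#/###.#*
[###.#/###.#] V move#3: V03:+1/#####/#####*
[#####/#####] end (terminal -1, H#4); searched ....#/##..# to 7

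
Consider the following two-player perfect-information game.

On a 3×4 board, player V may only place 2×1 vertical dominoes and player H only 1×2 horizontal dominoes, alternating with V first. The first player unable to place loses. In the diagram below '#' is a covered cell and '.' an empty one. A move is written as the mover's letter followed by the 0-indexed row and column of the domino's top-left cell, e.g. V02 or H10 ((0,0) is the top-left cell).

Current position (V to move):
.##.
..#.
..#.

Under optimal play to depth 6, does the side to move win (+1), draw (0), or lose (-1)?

value(.##./..#./..#., V) = +1

ply 1, V at .##./..#./..#. | V00=+1→###./#.#./..#.*; V03=-1→.###/..##/..#.; V10=+1→.##./#.#./#.#.; V11=+1→.##./.##./.##.; V13=-1→.##./..##/..##
ply 2, H at ###./#.#./..#. | H20=-1→###./#.#./###.*
ply 3, V at ###./#.#./###. | V03=+1→####/#.##/###.*; V13=+1→###./#.##/####
ply 4: ####/#.##/###. is terminal -1 (H); from .##./..#./..#. depth 6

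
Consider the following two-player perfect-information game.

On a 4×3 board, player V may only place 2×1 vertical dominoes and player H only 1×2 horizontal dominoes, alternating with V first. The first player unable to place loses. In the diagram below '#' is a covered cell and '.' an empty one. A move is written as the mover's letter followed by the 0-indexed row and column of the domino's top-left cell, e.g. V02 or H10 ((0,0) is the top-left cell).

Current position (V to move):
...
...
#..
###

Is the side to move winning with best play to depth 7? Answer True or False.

ply 1, V at .../.../#../### | V00=-1→#../#../#../###; V01=+1→.#./.#./#../###*; V02=-1→..#/..#/#../###; V11=+1→.../.#./##./###; V12=-1→.../..#/#.#/###
ply 2, H at .#./.#./#../### | H21=-1→.#./.#./###/###*
ply 3, V at .#./.#./###/### | V00=+1→##./##./###/###*; V02=+1→.##/.##/###/###
ply 4: ##./##./###/### is terminal -1 (H); from .../.../#../### depth 7

V winning at [.../.../#../###]: True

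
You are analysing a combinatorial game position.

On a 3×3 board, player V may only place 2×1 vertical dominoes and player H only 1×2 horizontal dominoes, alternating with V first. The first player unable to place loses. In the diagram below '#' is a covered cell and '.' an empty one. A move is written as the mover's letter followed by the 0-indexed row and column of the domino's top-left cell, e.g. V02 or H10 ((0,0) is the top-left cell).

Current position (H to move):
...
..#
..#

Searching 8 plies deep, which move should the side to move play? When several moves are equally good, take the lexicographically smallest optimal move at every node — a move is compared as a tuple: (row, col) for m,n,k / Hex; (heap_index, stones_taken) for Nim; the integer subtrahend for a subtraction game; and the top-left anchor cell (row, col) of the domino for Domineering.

[.../..#/..#] H move#1: H00:-1/##./..#/..#, H01:-1/.##/..#/..#, H10:+1/.../###/..#*, H20:-1/.../..#/###
[.../###/..#] end (terminal -1, V#2); searched .../..#/..# to 8

H's best at [.../..#/..#]: H10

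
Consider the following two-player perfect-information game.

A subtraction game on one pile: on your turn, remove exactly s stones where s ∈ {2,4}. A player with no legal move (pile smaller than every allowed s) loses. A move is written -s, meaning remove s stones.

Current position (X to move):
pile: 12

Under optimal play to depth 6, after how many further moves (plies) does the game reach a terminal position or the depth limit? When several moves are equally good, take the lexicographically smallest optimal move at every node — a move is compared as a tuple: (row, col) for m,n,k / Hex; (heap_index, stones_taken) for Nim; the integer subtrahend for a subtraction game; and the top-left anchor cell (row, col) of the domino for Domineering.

PV length from [12]: 4 plies

ply 1, X at 12 | -2=-1→10*; -4=-1→8
ply 2, O at 10 | -2=-1→8; -4=+1→6*
ply 3, X at 6 | -2=-1→4*; -4=-1→2
ply 4, O at 4 | -2=-1→2; -4=+1→0*
ply 5: 0 is terminal -1 (X); from 12 depth 6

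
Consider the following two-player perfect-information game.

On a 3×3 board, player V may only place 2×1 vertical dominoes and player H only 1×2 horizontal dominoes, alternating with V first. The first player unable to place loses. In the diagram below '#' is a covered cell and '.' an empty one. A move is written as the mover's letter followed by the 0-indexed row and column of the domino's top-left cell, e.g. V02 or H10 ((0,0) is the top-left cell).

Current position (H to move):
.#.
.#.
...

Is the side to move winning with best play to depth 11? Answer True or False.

[.#./.#./...] H move#1: H20:-1/.#./.#./##.*, H21:-1/.#./.#./.##
[.#./.#./##.] V move#2: V00:+1/##./##./##.*, V02:+1/.##/.##/##., V12:+1/.#./.##/###
[##./##./##.] end (terminal -1, H#3); searched .#./.#./... to 11

H winning at [.#./.#./...]: False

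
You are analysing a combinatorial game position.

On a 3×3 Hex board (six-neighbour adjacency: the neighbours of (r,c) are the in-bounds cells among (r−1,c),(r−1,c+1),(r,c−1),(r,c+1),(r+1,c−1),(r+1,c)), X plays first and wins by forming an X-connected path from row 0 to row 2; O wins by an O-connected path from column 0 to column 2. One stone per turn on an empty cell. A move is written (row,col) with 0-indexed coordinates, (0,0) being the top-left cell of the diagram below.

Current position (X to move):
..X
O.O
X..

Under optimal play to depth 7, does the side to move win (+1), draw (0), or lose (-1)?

value(..X/O.O/X.., X) = +1

ply 1, X at ..X/O.O/X.. | (0,0)=-1→X.X/O.O/X..; (0,1)=-1→.XX/O.O/X..; (1,1)=+1→..X/OXO/X..*; (2,1)=-1→..X/O.O/XX.; (2,2)=-1→..X/O.O/X.X
ply 2: ..X/OXO/X.. is terminal -1 (O); from ..X/O.O/X.. depth 7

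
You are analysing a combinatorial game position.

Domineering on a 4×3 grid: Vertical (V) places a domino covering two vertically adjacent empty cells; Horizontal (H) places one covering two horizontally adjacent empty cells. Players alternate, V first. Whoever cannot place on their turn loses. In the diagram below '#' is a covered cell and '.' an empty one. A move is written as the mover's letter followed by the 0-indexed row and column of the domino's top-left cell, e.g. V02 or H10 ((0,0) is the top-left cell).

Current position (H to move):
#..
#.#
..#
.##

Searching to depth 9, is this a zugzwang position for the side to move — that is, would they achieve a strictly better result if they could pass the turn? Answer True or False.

zugzwang(#../#.#/..#/.##, H) = False

p1 H@[#../#.#/..#/.##]: H01[###/#.#/..#/.##]-1* H20[#../#.#/###/.##]-1
p2 V@[###/#.#/..#/.##]: V11[###/###/.##/.##]+1* V20[###/#.#/#.#/###]+1
p3 H@[###/###/.##/.##] terminal -1; root [#../#.#/..#/.##] d9
if H skipped the turn, V would face:
~ p1 V@[#../#.#/..#/.##]: V01[##./###/..#/.##]-1 V11[#../###/.##/.##]+1* V20[#../#.#/#.#/###]+1
~ p2 H@[#../###/.##/.##]: H01[###/###/.##/.##]-1*
~ p3 V@[###/###/.##/.##]: V20[###/###/###/###]+1*
~ p4 H@[###/###/###/###] terminal -1; root [#../#.#/..#/.##] d9
compare (H): move=-1 vs pass=-1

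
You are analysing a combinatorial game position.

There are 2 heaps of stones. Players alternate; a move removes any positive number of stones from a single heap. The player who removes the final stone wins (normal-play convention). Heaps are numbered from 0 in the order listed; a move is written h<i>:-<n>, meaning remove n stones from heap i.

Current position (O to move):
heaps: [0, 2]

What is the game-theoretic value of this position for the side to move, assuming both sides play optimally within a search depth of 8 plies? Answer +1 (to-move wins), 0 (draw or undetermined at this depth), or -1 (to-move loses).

value((0,2), O) = +1

p1 O@[(0,2)]: h1:-1[(0,1)]-1 h1:-2[(0,0)]+1*
p2 X@[(0,0)] terminal -1; root [(0,2)] d8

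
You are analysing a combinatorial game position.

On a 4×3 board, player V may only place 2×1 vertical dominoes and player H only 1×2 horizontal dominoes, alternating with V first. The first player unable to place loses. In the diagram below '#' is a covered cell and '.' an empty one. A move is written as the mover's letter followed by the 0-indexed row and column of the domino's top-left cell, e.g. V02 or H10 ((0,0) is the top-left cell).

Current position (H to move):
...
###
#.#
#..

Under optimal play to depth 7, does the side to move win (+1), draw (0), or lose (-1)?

p1 H@[.../###/#.#/#..]: H00[##./###/#.#/#..]-1 H01[.##/###/#.#/#..]-1 H31[.../###/#.#/###]+1*
p2 V@[.../###/#.#/###] terminal -1; root [.../###/#.#/#..] d7

value(.../###/#.#/#.., H) = +1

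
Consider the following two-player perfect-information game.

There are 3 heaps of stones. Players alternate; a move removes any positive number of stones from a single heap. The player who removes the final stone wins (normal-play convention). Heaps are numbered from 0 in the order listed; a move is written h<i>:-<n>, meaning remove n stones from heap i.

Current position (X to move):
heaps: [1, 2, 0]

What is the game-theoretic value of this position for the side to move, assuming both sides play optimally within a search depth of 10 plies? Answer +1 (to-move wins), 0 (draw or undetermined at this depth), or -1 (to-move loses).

p1 X@[(1,2,0)]: h0:-1[(0,2,0)]-1 h1:-1[(1,1,0)]+1* h1:-2[(1,0,0)]-1
p2 O@[(1,1,0)]: h0:-1[(0,1,0)]-1* h1:-1[(1,0,0)]-1
p3 X@[(0,1,0)]: h1:-1[(0,0,0)]+1*
p4 O@[(0,0,0)] terminal -1; root [(1,2,0)] d10

value((1,2,0), X) = +1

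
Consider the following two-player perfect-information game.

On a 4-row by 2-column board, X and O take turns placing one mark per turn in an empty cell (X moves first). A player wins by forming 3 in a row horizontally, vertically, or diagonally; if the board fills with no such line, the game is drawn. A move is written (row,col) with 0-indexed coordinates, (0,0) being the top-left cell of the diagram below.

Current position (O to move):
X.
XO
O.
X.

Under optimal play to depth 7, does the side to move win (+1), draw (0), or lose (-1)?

[X./XO/O./X.] O move#1: (0,1):+0/XO/XO/O./X., (2,1):+1/X./XO/OO/X.*, (3,1):+0/X./XO/O./XO
[X./XO/OO/X.] X move#2: (0,1):-1/XX/XO/OO/X.*, (3,1):-1/X./XO/OO/XX
[XX/XO/OO/X.] O move#3: (3,1):+1/XX/XO/OO/XO*
[XX/XO/OO/XO] end (terminal -1, X#4); searched X./XO/O./X. to 7

value(X./XO/O./X., O) = +1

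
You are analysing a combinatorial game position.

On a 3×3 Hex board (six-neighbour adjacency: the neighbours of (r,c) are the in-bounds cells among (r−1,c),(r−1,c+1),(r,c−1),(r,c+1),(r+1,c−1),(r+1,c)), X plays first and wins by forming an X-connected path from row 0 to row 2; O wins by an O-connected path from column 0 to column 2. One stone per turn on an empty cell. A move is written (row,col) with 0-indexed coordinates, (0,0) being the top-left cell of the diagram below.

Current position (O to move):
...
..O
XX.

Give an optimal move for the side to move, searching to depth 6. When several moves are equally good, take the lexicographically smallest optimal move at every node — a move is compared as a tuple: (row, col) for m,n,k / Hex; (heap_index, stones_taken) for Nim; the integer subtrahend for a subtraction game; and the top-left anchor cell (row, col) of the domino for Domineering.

O's best at [.../..O/XX.]: (0,1)

ply 1, O at .../..O/XX. | (0,0)=-1→O../..O/XX.; (0,1)=+1→.O./..O/XX.*; (0,2)=-1→..O/..O/XX.; (1,0)=-1→.../O.O/XX.; (1,1)=-1→.../.OO/XX.; (2,2)=-1→.../..O/XXO
ply 2, X at .O./..O/XX. | (0,0)=-1→XO./..O/XX.*; (0,2)=-1→.OX/..O/XX.; (1,0)=-1→.O./X.O/XX.; (1,1)=-1→.O./.XO/XX.; (2,2)=-1→.O./..O/XXX
ply 3, O at XO./..O/XX. | (0,2)=-1→XOO/..O/XX.; (1,0)=+1→XO./O.O/XX.*; (1,1)=-1→XO./.OO/XX.; (2,2)=-1→XO./..O/XXO
ply 4, X at XO./O.O/XX. | (0,2)=-1→XOX/O.O/XX.*; (1,1)=-1→XO./OXO/XX.; (2,2)=-1→XO./O.O/XXX
ply 5, O at XOX/O.O/XX. | (1,1)=+1→XOX/OOO/XX.*; (2,2)=-1→XOX/O.O/XXO
ply 6: XOX/OOO/XX. is terminal -1 (X); from .../..O/XX. depth 6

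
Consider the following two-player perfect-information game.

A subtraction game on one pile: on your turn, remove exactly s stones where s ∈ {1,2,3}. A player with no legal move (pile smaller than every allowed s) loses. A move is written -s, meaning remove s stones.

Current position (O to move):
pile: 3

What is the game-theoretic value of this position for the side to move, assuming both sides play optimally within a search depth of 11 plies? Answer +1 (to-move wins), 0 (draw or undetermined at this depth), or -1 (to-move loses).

value(3, O) = +1

ply 1, O at 3 | -1=-1→2; -2=-1→1; -3=+1→0*
ply 2: 0 is terminal -1 (X); from 3 depth 11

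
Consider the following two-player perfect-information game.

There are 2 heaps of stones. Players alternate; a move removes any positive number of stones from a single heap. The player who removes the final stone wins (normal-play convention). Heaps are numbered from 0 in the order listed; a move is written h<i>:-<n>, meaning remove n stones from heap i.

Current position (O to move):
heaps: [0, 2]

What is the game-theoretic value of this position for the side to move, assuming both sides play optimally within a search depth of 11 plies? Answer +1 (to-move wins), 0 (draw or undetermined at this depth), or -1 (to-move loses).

p1 O@[(0,2)]: h1:-1[(0,1)]-1 h1:-2[(0,0)]+1*
p2 X@[(0,0)] terminal -1; root [(0,2)] d11

value((0,2), O) = +1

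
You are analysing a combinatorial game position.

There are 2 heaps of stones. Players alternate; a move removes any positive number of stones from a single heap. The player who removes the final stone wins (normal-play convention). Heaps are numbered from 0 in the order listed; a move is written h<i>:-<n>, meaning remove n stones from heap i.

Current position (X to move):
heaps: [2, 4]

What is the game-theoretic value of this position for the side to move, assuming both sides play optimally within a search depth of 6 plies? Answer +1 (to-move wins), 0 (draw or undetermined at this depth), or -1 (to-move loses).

p1 X@[(2,4)]: h0:-1[(1,4)]-1 h0:-2[(0,4)]-1 h1:-1[(2,3)]-1 h1:-2[(2,2)]+1* h1:-3[(2,1)]-1 h1:-4[(2,0)]-1
p2 O@[(2,2)]: h0:-1[(1,2)]-1* h0:-2[(0,2)]-1 h1:-1[(2,1)]-1 h1:-2[(2,0)]-1
p3 X@[(1,2)]: h0:-1[(0,2)]-1 h1:-1[(1,1)]+1* h1:-2[(1,0)]-1
p4 O@[(1,1)]: h0:-1[(0,1)]-1* h1:-1[(1,0)]-1
p5 X@[(0,1)]: h1:-1[(0,0)]+1*
p6 O@[(0,0)] terminal -1; root [(2,4)] d6

value((2,4), X) = +1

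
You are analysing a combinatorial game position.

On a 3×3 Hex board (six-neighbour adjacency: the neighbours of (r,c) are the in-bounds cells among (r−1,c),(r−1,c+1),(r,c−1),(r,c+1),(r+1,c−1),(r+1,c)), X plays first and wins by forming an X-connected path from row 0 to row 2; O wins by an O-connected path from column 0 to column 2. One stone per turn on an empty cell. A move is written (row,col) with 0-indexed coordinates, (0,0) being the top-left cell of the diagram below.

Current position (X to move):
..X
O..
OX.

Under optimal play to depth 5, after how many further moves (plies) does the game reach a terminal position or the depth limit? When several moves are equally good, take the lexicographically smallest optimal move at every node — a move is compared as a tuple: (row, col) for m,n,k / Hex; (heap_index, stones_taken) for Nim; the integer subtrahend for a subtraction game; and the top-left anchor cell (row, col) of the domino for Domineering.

PV length from [..X/O../OX.]: 3 plies

[..X/O../OX.] X move#1: (0,0):+1/X.X/O../OX.*, (0,1):+1/.XX/O../OX., (1,1):+1/..X/OX./OX., (1,2):+1/..X/O.X/OX., (2,2):+1/..X/O../OXX
[X.X/O../OX.] O move#2: (0,1):-1/XOX/O../OX.*, (1,1):-1/X.X/OO./OX., (1,2):-1/X.X/O.O/OX., (2,2):-1/X.X/O../OXO
[XOX/O../OX.] X move#3: (1,1):+1/XOX/OX./OX.*, (1,2):+1/XOX/O.X/OX., (2,2):+1/XOX/O../OXX
[XOX/OX./OX.] end (terminal -1, O#4); searched ..X/O../OX. to 5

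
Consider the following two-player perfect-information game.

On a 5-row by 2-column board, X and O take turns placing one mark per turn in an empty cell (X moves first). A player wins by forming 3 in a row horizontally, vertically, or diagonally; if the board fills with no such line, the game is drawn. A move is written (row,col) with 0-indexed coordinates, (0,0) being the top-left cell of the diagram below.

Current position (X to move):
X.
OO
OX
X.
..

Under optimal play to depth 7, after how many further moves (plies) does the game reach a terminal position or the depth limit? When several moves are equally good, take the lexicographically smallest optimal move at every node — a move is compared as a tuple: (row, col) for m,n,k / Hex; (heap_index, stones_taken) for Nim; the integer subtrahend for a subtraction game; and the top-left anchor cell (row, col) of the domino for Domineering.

[X./OO/OX/X./..] X move#1: (0,1):+0/XX/OO/OX/X./..*, (3,1):+0/X./OO/OX/XX/.., (4,0):+0/X./OO/OX/X./X., (4,1):+0/X./OO/OX/X./.X
[XX/OO/OX/X./..] O move#2: (3,1):+0/XX/OO/OX/XO/..*, (4,0):+0/XX/OO/OX/X./O., (4,1):+0/XX/OO/OX/X./.O
[XX/OO/OX/XO/..] X move#3: (4,0):+0/XX/OO/OX/XO/X.*, (4,1):+0/XX/OO/OX/XO/.X
[XX/OO/OX/XO/X.] O move#4: (4,1):+0/XX/OO/OX/XO/XO*
[XX/OO/OX/XO/XO] end (terminal +0, X#5); searched X./OO/OX/X./.. to 7

PV length from [X./OO/OX/X./..]: 4 plies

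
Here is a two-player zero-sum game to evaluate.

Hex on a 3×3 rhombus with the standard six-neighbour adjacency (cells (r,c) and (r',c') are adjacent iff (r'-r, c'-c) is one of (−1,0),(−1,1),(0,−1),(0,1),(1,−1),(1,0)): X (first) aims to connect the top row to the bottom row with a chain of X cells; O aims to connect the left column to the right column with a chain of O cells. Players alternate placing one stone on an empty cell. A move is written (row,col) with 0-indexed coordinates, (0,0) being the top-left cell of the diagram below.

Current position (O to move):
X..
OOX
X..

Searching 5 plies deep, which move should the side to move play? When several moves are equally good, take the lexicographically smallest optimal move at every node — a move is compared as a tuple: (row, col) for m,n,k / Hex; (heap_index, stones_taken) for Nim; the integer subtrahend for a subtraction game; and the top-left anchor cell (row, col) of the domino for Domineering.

[X../OOX/X..] O move#1: (0,1):-1/XO./OOX/X.., (0,2):+1/X.O/OOX/X..*, (2,1):+1/X../OOX/XO., (2,2):+1/X../OOX/X.O
[X.O/OOX/X..] end (terminal -1, X#2); searched X../OOX/X.. to 5

O's best at [X../OOX/X..]: (0,2)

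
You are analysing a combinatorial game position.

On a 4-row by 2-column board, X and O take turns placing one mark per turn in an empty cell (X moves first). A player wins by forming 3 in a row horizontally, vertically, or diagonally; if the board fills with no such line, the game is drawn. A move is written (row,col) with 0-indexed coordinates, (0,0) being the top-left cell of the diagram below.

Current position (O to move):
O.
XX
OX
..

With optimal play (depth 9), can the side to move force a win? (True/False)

ply 1, O at O./XX/OX/.. | (0,1)=-1→OO/XX/OX/..*; (3,0)=-1→O./XX/OX/O.; (3,1)=-1→O./XX/OX/.O
ply 2, X at OO/XX/OX/.. | (3,0)=+0→OO/XX/OX/X.; (3,1)=+1→OO/XX/OX/.X*
ply 3: OO/XX/OX/.X is terminal -1 (O); from O./XX/OX/.. depth 9

O winning at [O./XX/OX/..]: False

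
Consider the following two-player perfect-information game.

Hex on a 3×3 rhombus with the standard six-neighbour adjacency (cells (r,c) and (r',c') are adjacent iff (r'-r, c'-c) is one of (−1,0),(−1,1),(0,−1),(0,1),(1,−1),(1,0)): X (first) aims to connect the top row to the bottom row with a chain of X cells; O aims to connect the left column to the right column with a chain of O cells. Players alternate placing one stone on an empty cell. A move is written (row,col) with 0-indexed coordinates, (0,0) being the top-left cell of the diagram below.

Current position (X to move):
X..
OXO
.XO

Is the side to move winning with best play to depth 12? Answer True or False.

ply 1, X at X../OXO/.XO | (0,1)=+1→XX./OXO/.XO*; (0,2)=+1→X.X/OXO/.XO; (2,0)=+1→X../OXO/XXO
ply 2: XX./OXO/.XO is terminal -1 (O); from X../OXO/.XO depth 12

X winning at [X../OXO/.XO]: True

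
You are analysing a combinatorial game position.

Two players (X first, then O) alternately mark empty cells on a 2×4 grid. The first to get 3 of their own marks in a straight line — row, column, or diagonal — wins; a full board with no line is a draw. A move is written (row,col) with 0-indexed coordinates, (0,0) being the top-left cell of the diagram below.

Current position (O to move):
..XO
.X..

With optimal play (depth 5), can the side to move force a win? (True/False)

O winning at [..XO/.X..]: False

ply 1, O at ..XO/.X.. | (0,0)=-1→O.XO/.X..; (0,1)=-1→.OXO/.X..; (1,0)=+0→..XO/OX..*; (1,2)=+0→..XO/.XO.; (1,3)=+0→..XO/.X.O
ply 2, X at ..XO/OX.. | (0,0)=+0→X.XO/OX..*; (0,1)=+0→.XXO/OX..; (1,2)=+0→..XO/OXX.; (1,3)=+0→..XO/OX.X
ply 3, O at X.XO/OX.. | (0,1)=+0→XOXO/OX..*; (1,2)=-1→X.XO/OXO.; (1,3)=-1→X.XO/OX.O
ply 4, X at XOXO/OX.. | (1,2)=+0→XOXO/OXX.*; (1,3)=+0→XOXO/OX.X
ply 5, O at XOXO/OXX. | (1,3)=+0→XOXO/OXXO*
ply 6: XOXO/OXXO is terminal +0 (X); from ..XO/.X.. depth 5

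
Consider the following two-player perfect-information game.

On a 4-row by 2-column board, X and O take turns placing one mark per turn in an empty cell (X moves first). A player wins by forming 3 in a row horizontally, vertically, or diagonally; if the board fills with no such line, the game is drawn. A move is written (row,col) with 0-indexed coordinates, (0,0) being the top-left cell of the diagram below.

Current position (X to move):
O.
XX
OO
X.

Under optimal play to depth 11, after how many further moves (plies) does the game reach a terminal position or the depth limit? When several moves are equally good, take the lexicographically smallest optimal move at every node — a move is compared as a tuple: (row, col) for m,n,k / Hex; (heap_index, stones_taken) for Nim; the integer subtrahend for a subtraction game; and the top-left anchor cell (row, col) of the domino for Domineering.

[O./XX/OO/X.] X move#1: (0,1):+0/OX/XX/OO/X.*, (3,1):+0/O./XX/OO/XX
[OX/XX/OO/X.] O move#2: (3,1):+0/OX/XX/OO/XO*
[OX/XX/OO/XO] end (terminal +0, X#3); searched O./XX/OO/X. to 11

PV length from [O./XX/OO/X.]: 2 plies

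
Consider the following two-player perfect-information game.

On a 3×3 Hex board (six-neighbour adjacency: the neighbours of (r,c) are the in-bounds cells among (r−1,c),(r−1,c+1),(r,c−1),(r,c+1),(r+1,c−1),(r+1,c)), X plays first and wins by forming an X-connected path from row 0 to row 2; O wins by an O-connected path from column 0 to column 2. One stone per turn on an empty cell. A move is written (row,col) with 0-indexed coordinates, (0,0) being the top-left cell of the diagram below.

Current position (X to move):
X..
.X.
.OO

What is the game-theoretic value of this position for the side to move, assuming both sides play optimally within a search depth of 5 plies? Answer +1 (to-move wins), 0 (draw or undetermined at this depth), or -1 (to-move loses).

value(X../.X./.OO, X) = +1

p1 X@[X../.X./.OO]: (0,1)[XX./.X./.OO]-1 (0,2)[X.X/.X./.OO]-1 (1,0)[X../XX./.OO]-1 (1,2)[X../.XX/.OO]-1 (2,0)[X../.X./XOO]+1*
p2 O@[X../.X./XOO]: (0,1)[XO./.X./XOO]-1* (0,2)[X.O/.X./XOO]-1 (1,0)[X../OX./XOO]-1 (1,2)[X../.XO/XOO]-1
p3 X@[XO./.X./XOO]: (0,2)[XOX/.X./XOO]+1* (1,0)[XO./XX./XOO]+1 (1,2)[XO./.XX/XOO]+1
p4 O@[XOX/.X./XOO] terminal -1; root [X../.X./.OO] d5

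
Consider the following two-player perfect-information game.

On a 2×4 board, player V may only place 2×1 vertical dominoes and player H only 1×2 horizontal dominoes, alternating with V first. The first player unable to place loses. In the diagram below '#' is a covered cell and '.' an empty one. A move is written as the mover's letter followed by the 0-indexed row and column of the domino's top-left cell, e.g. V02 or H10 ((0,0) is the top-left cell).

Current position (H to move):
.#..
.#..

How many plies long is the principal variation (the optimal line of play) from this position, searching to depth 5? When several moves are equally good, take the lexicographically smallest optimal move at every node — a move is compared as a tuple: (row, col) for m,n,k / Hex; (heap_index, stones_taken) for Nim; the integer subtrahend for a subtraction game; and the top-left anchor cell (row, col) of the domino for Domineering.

PV length from [.#../.#..]: 3 plies

[.#../.#..] H move#1: H02:+1/.###/.#..*, H12:+1/.#../.###
[.###/.#..] V move#2: V00:-1/####/##..*
[####/##..] H move#3: H12:+1/####/####*
[####/####] end (terminal -1, V#4); searched .#../.#.. to 5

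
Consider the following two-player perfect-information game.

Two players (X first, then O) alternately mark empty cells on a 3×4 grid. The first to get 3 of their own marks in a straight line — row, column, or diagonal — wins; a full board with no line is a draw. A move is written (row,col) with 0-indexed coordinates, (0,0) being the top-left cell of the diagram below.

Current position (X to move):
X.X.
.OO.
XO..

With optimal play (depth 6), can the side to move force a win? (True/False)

[X.X./.OO./XO..] X move#1: (0,1):+1/XXX./.OO./XO..*, (0,3):-1/X.XX/.OO./XO.., (1,0):+1/X.X./XOO./XO.., (1,3):-1/X.X./.OOX/XO.., (2,2):-1/X.X./.OO./XOX., (2,3):-1/X.X./.OO./XO.X
[XXX./.OO./XO..] end (terminal -1, O#2); searched X.X./.OO./XO.. to 6

X winning at [X.X./.OO./XO..]: True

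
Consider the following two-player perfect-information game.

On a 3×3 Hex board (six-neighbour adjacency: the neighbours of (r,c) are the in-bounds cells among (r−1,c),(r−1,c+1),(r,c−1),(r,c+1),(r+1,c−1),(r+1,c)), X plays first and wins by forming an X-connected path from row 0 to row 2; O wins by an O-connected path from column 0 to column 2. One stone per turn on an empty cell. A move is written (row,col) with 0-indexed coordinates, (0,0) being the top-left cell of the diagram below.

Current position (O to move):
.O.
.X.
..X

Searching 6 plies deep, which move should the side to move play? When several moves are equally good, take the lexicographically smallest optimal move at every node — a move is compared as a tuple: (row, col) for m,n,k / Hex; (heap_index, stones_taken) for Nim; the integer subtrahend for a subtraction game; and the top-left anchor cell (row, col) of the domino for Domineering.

O's best at [.O./.X./..X]: (0,2)

p1 O@[.O./.X./..X]: (0,0)[OO./.X./..X]-1 (0,2)[.OO/.X./..X]+1* (1,0)[.O./OX./..X]-1 (1,2)[.O./.XO/..X]-1 (2,0)[.O./.X./O.X]-1 (2,1)[.O./.X./.OX]-1
p2 X@[.OO/.X./..X]: (0,0)[XOO/.X./..X]-1* (1,0)[.OO/XX./..X]-1 (1,2)[.OO/.XX/..X]-1 (2,0)[.OO/.X./X.X]-1 (2,1)[.OO/.X./.XX]-1
p3 O@[XOO/.X./..X]: (1,0)[XOO/OX./..X]+1* (1,2)[XOO/.XO/..X]-1 (2,0)[XOO/.X./O.X]-1 (2,1)[XOO/.X./.OX]-1
p4 X@[XOO/OX./..X] terminal -1; root [.O./.X./..X] d6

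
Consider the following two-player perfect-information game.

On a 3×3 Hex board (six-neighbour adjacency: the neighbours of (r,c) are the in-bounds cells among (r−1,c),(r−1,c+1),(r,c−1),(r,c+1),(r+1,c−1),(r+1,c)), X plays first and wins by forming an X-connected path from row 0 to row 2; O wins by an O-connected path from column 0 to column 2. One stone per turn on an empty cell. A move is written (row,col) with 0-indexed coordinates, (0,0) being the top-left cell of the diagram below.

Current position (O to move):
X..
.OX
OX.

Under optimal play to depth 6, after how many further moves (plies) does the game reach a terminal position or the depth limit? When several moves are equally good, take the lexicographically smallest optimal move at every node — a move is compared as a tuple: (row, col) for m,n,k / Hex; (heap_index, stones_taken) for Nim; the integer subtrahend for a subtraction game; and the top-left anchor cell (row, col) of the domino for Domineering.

[X../.OX/OX.] O move#1: (0,1):-1/XO./.OX/OX., (0,2):+1/X.O/.OX/OX.*, (1,0):-1/X../OOX/OX., (2,2):-1/X../.OX/OXO
[X.O/.OX/OX.] end (terminal -1, X#2); searched X../.OX/OX. to 6

PV length from [X../.OX/OX.]: 1 ply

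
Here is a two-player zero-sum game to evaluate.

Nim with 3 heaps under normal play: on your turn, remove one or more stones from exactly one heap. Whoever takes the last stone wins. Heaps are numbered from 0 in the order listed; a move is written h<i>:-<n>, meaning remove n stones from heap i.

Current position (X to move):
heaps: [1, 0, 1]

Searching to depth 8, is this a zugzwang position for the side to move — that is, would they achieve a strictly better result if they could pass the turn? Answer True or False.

zugzwang((1,0,1), X) = True

p1 X@[(1,0,1)]: h0:-1[(0,0,1)]-1* h2:-1[(1,0,0)]-1
p2 O@[(0,0,1)]: h2:-1[(0,0,0)]+1*
p3 X@[(0,0,0)] terminal -1; root [(1,0,1)] d8
suppose X passes — search the same position with O to move:
pass> p1 O@[(1,0,1)]: h0:-1[(0,0,1)]-1* h2:-1[(1,0,0)]-1
pass> p2 X@[(0,0,1)]: h2:-1[(0,0,0)]+1*
pass> p3 O@[(0,0,0)] terminal -1; root [(1,0,1)] d8
for X: play -1, pass +1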